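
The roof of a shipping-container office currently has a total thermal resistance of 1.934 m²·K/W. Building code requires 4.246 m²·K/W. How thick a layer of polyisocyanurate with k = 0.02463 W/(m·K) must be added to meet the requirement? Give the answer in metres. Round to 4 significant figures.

ΔR = 4.246 − 1.934 = 2.312 m²·K/W
L = ΔR × k = 2.312 × 0.02463 = 0.056945 m

0.05694 m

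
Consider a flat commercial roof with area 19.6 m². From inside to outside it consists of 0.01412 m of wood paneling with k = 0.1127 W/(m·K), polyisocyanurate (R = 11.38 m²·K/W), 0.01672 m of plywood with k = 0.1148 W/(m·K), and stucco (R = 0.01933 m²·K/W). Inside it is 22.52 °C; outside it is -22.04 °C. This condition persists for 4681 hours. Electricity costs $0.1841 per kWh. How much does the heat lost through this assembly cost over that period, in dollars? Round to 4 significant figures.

0.01412/0.1127 = 0.12529
0.01672/0.1148 = 0.14564
R_total = 0.12529 + 11.38 + 0.14564 + 0.01933 = 11.67 m²·K/W
Q = 19.6 × (22.52 − (-22.04)) / 11.67 = 74.838 W
E = 74.838 W × 4681 h / 1000 = 350.32 kWh
Cost = 350.32 × 0.1841 = $64.493

64.49 dollars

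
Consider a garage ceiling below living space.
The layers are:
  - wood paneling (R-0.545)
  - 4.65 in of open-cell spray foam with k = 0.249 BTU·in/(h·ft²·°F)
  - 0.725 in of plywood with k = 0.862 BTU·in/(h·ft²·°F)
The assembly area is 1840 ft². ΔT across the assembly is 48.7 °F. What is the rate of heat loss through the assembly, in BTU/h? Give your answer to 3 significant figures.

4470 BTU/h

4.65/0.249 = 18.67
0.725/0.862 = 0.8411
R_total = 0.545 + 18.67 + 0.8411 = 20.06 ft²·°F·h/BTU
Q = A·ΔT/R = 1840 × 48.7 / 20.06 = 4467 BTU/h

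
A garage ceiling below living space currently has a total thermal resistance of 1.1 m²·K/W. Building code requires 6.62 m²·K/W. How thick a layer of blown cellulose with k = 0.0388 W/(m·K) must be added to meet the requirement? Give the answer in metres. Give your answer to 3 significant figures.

ΔR = 6.62 − 1.1 = 5.52 m²·K/W
L = ΔR × k = 5.52 × 0.0388 = 0.2142 m

0.214 m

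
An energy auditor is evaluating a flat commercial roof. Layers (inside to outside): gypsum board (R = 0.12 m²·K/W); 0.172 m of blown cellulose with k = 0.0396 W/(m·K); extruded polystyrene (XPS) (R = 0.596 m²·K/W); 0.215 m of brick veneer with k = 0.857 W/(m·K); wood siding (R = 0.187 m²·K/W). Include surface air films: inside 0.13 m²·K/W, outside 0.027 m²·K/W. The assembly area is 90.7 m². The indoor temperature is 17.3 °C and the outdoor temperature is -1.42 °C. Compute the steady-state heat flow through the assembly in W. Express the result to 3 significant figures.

0.172/0.0396 = 4.343
0.215/0.857 = 0.2509
R_total = 0.13 + 0.12 + 4.343 + 0.596 + 0.2509 + 0.187 + 0.027 = 5.654 m²·K/W
Q = A·ΔT/R = 90.7 × (17.3 − (-1.42)) / 5.654 = 300.3 W

300 W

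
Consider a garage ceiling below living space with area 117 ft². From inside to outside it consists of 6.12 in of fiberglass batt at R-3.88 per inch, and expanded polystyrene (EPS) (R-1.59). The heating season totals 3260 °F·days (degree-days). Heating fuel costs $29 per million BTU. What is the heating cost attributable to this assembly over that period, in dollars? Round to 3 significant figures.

10.5 dollars

6.12 × 3.88 = 23.75
R_total = 23.75 + 1.59 = 25.34 ft²·°F·h/BTU
E = A × HDD × 24 / R = 117 × 3260 × 24 / 25.34 = 361300 BTU
Cost = 361300/10⁶ × 29 = $10.48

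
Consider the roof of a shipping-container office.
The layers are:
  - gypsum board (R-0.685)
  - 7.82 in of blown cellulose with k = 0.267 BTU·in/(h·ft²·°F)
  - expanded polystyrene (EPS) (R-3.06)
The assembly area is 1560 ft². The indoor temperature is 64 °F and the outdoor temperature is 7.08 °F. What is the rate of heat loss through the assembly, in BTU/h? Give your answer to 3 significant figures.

2690 BTU/h

7.82/0.267 = 29.29
R_total = 0.685 + 29.29 + 3.06 = 33.03 ft²·°F·h/BTU
Q = A·ΔT/R = 1560 × (64 − 7.08) / 33.03 = 2688 BTU/h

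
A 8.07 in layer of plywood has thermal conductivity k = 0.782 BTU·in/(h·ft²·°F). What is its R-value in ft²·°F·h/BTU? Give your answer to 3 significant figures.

10.3 ft²·°F·h/BTU

R = L/k = 8.07/0.782 = 10.32 ft²·°F·h/BTU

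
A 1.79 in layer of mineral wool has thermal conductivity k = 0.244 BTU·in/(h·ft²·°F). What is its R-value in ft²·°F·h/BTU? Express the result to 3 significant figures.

7.34 ft²·°F·h/BTU

R = L/k = 1.79/0.244 = 7.336 ft²·°F·h/BTU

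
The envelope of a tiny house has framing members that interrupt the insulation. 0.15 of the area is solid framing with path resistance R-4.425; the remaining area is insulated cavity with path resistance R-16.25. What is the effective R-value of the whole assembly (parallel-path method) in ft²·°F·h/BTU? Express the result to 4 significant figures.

11.60 ft²·°F·h/BTU

U_eff = 0.85/16.25 + 0.15/4.425 = 0.052308 + 0.033898 = 0.086206
R_eff = 1/U_eff = 11.6 ft²·°F·h/BTU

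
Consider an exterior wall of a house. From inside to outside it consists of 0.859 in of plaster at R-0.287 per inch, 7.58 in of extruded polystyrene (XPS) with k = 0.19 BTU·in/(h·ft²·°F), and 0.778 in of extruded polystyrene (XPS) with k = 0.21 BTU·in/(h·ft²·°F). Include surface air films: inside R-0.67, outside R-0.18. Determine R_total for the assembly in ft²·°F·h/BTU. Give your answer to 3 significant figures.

0.859 × 0.287 = 0.2465
7.58/0.19 = 39.89
0.778/0.21 = 3.705
R_total = 0.67 + 0.2465 + 39.89 + 3.705 + 0.18 = 44.7 ft²·°F·h/BTU

44.7 ft²·°F·h/BTU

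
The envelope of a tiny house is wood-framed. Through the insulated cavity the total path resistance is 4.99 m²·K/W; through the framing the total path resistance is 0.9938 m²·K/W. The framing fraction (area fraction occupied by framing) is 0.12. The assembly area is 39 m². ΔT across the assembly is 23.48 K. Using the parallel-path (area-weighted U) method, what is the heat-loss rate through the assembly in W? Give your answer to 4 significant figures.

272.1 W

U_eff = 0.88/4.99 + 0.12/0.9938 = 0.17635 + 0.12075 = 0.2971
R_eff = 1/U_eff = 3.3659 m²·K/W
Q = 39 × 23.48 / 3.3659 = 272.06 W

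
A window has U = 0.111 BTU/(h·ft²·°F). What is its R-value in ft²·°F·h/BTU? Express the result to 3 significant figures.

R = 1/U = 1/0.111 = 9.009

9.01 ft²·°F·h/BTU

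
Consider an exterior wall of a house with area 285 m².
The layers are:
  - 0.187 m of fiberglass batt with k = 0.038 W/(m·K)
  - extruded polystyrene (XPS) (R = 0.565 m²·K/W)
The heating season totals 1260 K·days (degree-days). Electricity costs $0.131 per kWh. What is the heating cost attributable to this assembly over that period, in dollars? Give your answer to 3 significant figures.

206 dollars

0.187/0.038 = 4.921
R_total = 4.921 + 0.565 = 5.486 m²·K/W
E = A × HDD × 24 / R / 1000 = 285 × 1260 × 24 / 5.486 / 1000 = 1571 kWh
Cost = 1571 × 0.131 = $205.8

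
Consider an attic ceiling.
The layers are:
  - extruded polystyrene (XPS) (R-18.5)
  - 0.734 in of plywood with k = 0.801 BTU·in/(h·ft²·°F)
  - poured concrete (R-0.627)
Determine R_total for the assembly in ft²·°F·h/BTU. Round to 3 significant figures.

20.0 ft²·°F·h/BTU

0.734/0.801 = 0.9164
R_total = 18.5 + 0.9164 + 0.627 = 20.04 ft²·°F·h/BTU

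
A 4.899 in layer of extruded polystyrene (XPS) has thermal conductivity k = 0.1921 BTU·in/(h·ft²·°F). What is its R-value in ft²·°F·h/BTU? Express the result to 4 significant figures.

25.50 ft²·°F·h/BTU

R = L/k = 4.899/0.1921 = 25.502 ft²·°F·h/BTU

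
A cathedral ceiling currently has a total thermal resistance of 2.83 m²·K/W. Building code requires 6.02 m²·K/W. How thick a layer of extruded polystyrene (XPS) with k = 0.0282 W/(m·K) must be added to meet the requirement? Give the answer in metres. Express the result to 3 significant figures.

ΔR = 6.02 − 2.83 = 3.19 m²·K/W
L = ΔR × k = 3.19 × 0.0282 = 0.08996 m

0.0900 m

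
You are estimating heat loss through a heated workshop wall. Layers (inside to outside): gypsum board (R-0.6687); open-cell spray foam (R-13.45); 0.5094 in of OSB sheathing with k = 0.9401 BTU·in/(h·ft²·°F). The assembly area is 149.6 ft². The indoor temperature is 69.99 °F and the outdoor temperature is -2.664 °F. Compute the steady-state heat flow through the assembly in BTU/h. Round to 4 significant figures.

741.4 BTU/h

0.5094/0.9401 = 0.54186
R_total = 0.6687 + 13.45 + 0.54186 = 14.661 ft²·°F·h/BTU
Q = A·ΔT/R = 149.6 × (69.99 − (-2.664)) / 14.661 = 741.38 BTU/h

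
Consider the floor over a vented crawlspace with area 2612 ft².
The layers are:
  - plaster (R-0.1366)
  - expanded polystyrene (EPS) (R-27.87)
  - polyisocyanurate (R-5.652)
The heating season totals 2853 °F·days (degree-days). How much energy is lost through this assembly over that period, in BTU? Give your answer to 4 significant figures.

R_total = 0.1366 + 27.87 + 5.652 = 33.659 ft²·°F·h/BTU
E = A × HDD × 24 / R = 2612 × 2853 × 24 / 33.659 = 5313600 BTU

5314000 BTU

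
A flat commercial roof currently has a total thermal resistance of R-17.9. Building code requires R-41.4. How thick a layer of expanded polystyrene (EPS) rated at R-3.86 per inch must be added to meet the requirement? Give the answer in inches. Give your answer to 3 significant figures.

ΔR = 41.4 − 17.9 = 23.5 ft²·°F·h/BTU
L = ΔR / (R/in) = 23.5/3.86 = 6.088 in

6.09 in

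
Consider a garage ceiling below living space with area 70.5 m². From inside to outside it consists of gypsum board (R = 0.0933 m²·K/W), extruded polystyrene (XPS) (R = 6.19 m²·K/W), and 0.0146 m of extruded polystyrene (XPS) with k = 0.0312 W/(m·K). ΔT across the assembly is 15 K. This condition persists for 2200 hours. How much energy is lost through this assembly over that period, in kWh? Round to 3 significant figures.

345 kWh

0.0146/0.0312 = 0.4679
R_total = 0.0933 + 6.19 + 0.4679 = 6.751 m²·K/W
Q = 70.5 × 15 / 6.751 = 156.6 W
E = 156.6 W × 2200 h / 1000 = 344.6 kWh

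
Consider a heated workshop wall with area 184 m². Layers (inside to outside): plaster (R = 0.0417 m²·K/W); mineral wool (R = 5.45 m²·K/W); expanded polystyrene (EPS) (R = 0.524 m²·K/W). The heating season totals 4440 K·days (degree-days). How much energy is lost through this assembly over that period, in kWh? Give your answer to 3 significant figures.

3260 kWh

R_total = 0.0417 + 5.45 + 0.524 = 6.016 m²·K/W
E = A × HDD × 24 / R / 1000 = 184 × 4440 × 24 / 6.016 / 1000 = 3259 kWh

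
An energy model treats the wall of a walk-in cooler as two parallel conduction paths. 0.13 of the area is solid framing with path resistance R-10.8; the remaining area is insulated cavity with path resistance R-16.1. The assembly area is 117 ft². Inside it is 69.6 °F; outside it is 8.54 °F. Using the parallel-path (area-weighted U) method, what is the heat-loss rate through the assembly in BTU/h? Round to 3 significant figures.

472 BTU/h

U_eff = 0.87/16.1 + 0.13/10.8 = 0.05404 + 0.01204 = 0.06607
R_eff = 1/U_eff = 15.13 ft²·°F·h/BTU
Q = 117 × (69.6 − 8.54) / 15.13 = 472 BTU/h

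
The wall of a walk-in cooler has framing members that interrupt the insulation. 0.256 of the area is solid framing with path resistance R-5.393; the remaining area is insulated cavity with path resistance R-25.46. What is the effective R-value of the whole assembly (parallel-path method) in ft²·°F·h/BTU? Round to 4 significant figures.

13.04 ft²·°F·h/BTU

U_eff = 0.744/25.46 + 0.256/5.393 = 0.029222 + 0.047469 = 0.076691
R_eff = 1/U_eff = 13.039 ft²·°F·h/BTU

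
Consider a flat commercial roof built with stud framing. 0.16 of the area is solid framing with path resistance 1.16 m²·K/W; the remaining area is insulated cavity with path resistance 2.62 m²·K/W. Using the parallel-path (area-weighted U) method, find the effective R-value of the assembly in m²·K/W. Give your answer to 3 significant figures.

2.18 m²·K/W

U_eff = 0.84/2.62 + 0.16/1.16 = 0.3206 + 0.1379 = 0.4585
R_eff = 1/U_eff = 2.181 m²·K/W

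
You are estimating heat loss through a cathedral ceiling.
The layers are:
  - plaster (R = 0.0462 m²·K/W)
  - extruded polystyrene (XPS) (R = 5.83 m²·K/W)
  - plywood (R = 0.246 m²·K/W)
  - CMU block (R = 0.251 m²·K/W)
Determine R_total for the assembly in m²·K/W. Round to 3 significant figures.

R_total = 0.0462 + 5.83 + 0.246 + 0.251 = 6.373 m²·K/W

6.37 m²·K/W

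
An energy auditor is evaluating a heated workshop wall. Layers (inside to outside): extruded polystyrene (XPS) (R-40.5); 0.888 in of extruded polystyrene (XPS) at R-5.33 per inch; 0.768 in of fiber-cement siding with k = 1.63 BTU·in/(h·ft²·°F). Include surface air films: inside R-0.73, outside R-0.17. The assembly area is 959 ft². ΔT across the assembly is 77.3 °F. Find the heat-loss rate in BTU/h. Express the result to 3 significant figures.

1590 BTU/h

0.888 × 5.33 = 4.733
0.768/1.63 = 0.4712
R_total = 0.73 + 40.5 + 4.733 + 0.4712 + 0.17 = 46.6 ft²·°F·h/BTU
Q = A·ΔT/R = 959 × 77.3 / 46.6 = 1591 BTU/h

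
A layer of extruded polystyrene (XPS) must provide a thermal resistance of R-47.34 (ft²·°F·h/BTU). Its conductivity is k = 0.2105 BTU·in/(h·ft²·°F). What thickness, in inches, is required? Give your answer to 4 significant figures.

9.965 in

L = R × k = 47.34 × 0.2105 = 9.9651 in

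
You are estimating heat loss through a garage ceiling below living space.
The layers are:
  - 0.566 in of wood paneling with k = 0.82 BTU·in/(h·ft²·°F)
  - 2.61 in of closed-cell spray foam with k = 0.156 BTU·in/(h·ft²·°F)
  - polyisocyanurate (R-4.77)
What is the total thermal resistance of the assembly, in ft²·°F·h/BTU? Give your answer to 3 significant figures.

22.2 ft²·°F·h/BTU

0.566/0.82 = 0.6902
2.61/0.156 = 16.73
R_total = 0.6902 + 16.73 + 4.77 = 22.19 ft²·°F·h/BTU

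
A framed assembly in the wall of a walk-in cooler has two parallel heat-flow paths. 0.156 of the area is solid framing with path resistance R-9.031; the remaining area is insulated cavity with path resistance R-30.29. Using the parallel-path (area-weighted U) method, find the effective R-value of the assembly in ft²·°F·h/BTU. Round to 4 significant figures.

22.15 ft²·°F·h/BTU

U_eff = 0.844/30.29 + 0.156/9.031 = 0.027864 + 0.017274 = 0.045138
R_eff = 1/U_eff = 22.154 ft²·°F·h/BTU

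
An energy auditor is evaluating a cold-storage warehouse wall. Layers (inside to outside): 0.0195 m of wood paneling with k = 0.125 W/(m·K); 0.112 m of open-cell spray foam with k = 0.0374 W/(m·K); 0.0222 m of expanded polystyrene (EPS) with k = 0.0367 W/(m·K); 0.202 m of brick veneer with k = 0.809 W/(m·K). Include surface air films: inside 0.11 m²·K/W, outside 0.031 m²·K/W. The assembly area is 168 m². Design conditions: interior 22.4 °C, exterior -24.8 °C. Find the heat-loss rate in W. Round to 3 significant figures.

1910 W

0.0195/0.125 = 0.156
0.112/0.0374 = 2.995
0.0222/0.0367 = 0.6049
0.202/0.809 = 0.2497
R_total = 0.11 + 0.156 + 2.995 + 0.6049 + 0.2497 + 0.031 = 4.146 m²·K/W
Q = A·ΔT/R = 168 × (22.4 − (-24.8)) / 4.146 = 1912 W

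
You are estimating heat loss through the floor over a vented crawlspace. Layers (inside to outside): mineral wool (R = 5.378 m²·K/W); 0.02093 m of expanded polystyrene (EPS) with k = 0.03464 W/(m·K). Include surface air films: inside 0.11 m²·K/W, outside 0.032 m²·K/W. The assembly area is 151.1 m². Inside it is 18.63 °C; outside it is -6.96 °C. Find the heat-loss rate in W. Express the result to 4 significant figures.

0.02093/0.03464 = 0.60421
R_total = 0.11 + 5.378 + 0.60421 + 0.032 = 6.1242 m²·K/W
Q = A·ΔT/R = 151.1 × (18.63 − (-6.96)) / 6.1242 = 631.37 W

631.4 W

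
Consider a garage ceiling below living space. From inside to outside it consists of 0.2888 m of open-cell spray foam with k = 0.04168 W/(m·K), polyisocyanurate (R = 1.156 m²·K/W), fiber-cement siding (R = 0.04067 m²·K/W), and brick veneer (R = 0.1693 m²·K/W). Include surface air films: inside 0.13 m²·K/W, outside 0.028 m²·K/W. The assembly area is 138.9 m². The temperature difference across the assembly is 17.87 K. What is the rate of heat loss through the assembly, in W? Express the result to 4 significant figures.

293.6 W

0.2888/0.04168 = 6.929
R_total = 0.13 + 6.929 + 1.156 + 0.04067 + 0.1693 + 0.028 = 8.453 m²·K/W
Q = A·ΔT/R = 138.9 × 17.87 / 8.453 = 293.64 W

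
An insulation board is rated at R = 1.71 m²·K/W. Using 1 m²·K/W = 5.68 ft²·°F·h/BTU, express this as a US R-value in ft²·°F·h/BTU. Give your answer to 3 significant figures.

9.71 ft²·°F·h/BTU

R_US = 1.71 × 5.68 = 9.713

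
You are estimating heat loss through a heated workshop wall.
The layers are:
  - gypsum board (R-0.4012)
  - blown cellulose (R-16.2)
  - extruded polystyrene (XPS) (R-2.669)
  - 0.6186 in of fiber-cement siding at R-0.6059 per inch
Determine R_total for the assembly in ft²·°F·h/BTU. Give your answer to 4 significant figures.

19.65 ft²·°F·h/BTU

0.6186 × 0.6059 = 0.37481
R_total = 0.4012 + 16.2 + 2.669 + 0.37481 = 19.645 ft²·°F·h/BTU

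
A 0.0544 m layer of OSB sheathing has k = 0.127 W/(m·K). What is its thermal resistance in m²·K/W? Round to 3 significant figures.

0.428 m²·K/W

R = L/k = 0.0544/0.127 = 0.4283 m²·K/W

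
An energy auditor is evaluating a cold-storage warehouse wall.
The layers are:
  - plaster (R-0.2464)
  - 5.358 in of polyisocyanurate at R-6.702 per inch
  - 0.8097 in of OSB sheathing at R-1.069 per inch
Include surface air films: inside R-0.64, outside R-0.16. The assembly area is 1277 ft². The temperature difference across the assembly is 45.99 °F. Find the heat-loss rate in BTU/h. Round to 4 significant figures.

5.358 × 6.702 = 35.909
0.8097 × 1.069 = 0.86557
R_total = 0.64 + 0.2464 + 35.909 + 0.86557 + 0.16 = 37.821 ft²·°F·h/BTU
Q = A·ΔT/R = 1277 × 45.99 / 37.821 = 1552.8 BTU/h

1553 BTU/h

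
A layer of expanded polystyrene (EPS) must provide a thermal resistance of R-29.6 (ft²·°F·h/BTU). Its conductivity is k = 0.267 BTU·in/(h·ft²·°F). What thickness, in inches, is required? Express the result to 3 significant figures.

7.90 in

L = R × k = 29.6 × 0.267 = 7.903 in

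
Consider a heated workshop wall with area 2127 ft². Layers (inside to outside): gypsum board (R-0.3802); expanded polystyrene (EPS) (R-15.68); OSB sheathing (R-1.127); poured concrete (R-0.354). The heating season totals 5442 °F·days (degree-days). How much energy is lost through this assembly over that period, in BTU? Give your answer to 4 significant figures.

15840000 BTU

R_total = 0.3802 + 15.68 + 1.127 + 0.354 = 17.541 ft²·°F·h/BTU
E = A × HDD × 24 / R = 2127 × 5442 × 24 / 17.541 = 15837000 BTU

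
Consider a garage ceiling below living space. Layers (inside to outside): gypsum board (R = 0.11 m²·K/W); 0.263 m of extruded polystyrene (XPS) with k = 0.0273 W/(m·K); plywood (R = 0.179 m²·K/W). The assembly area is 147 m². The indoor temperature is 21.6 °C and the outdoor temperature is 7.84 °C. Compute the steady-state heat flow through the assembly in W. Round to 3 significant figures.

0.263/0.0273 = 9.634
R_total = 0.11 + 9.634 + 0.179 = 9.923 m²·K/W
Q = A·ΔT/R = 147 × (21.6 − 7.84) / 9.923 = 203.8 W

204 W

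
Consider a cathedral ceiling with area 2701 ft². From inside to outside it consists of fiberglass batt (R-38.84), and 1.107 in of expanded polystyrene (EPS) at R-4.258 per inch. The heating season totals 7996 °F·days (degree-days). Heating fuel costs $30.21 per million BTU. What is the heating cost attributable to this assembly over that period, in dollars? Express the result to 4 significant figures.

359.5 dollars

1.107 × 4.258 = 4.7136
R_total = 38.84 + 4.7136 = 43.554 ft²·°F·h/BTU
E = A × HDD × 24 / R = 2701 × 7996 × 24 / 43.554 = 11901000 BTU
Cost = 11901000/10⁶ × 30.21 = $359.53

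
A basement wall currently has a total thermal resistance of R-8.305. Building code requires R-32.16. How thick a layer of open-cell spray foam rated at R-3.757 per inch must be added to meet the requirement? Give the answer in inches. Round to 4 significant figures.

6.349 in

ΔR = 32.16 − 8.305 = 23.855 ft²·°F·h/BTU
L = ΔR / (R/in) = 23.855/3.757 = 6.3495 in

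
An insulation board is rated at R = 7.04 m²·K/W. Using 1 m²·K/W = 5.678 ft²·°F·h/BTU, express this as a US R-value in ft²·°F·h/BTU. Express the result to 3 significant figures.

40.0 ft²·°F·h/BTU

R_US = 7.04 × 5.678 = 39.97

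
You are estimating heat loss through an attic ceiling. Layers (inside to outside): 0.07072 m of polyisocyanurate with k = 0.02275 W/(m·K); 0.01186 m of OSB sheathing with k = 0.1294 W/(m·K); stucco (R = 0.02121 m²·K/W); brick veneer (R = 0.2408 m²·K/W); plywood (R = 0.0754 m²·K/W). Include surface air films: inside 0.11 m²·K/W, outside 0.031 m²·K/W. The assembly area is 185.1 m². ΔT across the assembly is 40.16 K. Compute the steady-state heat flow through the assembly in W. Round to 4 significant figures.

0.07072/0.02275 = 3.1086
0.01186/0.1294 = 0.091654
R_total = 0.11 + 3.1086 + 0.091654 + 0.02121 + 0.2408 + 0.0754 + 0.031 = 3.6786 m²·K/W
Q = A·ΔT/R = 185.1 × 40.16 / 3.6786 = 2020.8 W

2021 W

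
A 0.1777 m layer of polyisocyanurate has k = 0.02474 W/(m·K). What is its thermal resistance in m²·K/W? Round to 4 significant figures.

R = L/k = 0.1777/0.02474 = 7.1827 m²·K/W

7.183 m²·K/W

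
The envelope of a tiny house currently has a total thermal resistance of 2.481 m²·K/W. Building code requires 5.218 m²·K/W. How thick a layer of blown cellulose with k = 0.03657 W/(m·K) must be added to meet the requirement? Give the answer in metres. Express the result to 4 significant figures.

ΔR = 5.218 − 2.481 = 2.737 m²·K/W
L = ΔR × k = 2.737 × 0.03657 = 0.10009 m

0.1001 m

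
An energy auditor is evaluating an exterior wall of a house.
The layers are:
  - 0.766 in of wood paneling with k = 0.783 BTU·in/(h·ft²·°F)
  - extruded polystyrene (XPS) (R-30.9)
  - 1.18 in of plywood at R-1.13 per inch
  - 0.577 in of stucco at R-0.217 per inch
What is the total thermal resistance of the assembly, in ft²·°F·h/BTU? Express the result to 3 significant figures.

0.766/0.783 = 0.9783
1.18 × 1.13 = 1.333
0.577 × 0.217 = 0.1252
R_total = 0.9783 + 30.9 + 1.333 + 0.1252 = 33.34 ft²·°F·h/BTU

33.3 ft²·°F·h/BTU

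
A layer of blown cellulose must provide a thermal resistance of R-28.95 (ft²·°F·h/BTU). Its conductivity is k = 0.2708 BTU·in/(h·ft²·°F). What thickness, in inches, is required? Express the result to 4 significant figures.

7.840 in

L = R × k = 28.95 × 0.2708 = 7.8397 in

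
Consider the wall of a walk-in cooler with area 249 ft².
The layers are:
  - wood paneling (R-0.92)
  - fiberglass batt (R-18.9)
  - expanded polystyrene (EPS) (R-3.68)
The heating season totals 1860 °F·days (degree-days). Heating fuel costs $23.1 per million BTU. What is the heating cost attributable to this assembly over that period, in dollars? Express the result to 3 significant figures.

R_total = 0.92 + 18.9 + 3.68 = 23.5 ft²·°F·h/BTU
E = A × HDD × 24 / R = 249 × 1860 × 24 / 23.5 = 473000 BTU
Cost = 473000/10⁶ × 23.1 = $10.93

10.9 dollars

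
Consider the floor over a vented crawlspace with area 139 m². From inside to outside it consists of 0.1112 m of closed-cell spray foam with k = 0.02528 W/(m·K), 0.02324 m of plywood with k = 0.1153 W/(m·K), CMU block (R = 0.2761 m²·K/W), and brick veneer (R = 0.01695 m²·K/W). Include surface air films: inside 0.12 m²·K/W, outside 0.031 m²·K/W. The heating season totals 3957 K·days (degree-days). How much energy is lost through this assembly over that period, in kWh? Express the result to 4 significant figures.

0.1112/0.02528 = 4.3987
0.02324/0.1153 = 0.20156
R_total = 0.12 + 4.3987 + 0.20156 + 0.2761 + 0.01695 + 0.031 = 5.0443 m²·K/W
E = A × HDD × 24 / R / 1000 = 139 × 3957 × 24 / 5.0443 / 1000 = 2616.9 kWh

2617 kWh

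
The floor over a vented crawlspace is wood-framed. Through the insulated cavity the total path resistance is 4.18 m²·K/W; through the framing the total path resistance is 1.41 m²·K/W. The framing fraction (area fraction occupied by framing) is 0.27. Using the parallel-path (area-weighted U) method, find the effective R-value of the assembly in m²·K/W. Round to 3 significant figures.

U_eff = 0.73/4.18 + 0.27/1.41 = 0.1746 + 0.1915 = 0.3661
R_eff = 1/U_eff = 2.731 m²·K/W

2.73 m²·K/W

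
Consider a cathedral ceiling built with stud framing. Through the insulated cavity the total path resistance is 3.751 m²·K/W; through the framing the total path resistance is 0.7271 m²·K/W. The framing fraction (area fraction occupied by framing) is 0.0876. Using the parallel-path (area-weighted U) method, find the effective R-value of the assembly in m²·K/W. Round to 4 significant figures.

2.749 m²·K/W

U_eff = 0.9124/3.751 + 0.0876/0.7271 = 0.24324 + 0.12048 = 0.36372
R_eff = 1/U_eff = 2.7494 m²·K/W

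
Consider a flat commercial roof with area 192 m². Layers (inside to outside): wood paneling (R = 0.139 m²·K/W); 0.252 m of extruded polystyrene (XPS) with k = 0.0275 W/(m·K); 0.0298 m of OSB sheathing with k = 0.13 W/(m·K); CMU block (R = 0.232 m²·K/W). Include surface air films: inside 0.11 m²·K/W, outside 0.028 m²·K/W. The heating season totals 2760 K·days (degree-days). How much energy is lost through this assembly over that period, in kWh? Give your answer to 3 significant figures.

0.252/0.0275 = 9.164
0.0298/0.13 = 0.2292
R_total = 0.11 + 0.139 + 9.164 + 0.2292 + 0.232 + 0.028 = 9.902 m²·K/W
E = A × HDD × 24 / R / 1000 = 192 × 2760 × 24 / 9.902 / 1000 = 1284 kWh

1280 kWh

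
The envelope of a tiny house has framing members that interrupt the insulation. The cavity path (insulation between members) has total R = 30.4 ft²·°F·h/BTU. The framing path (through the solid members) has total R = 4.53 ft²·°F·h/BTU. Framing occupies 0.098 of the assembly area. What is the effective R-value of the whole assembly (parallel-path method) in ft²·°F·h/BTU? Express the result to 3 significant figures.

U_eff = 0.902/30.4 + 0.098/4.53 = 0.02967 + 0.02163 = 0.0513
R_eff = 1/U_eff = 19.49 ft²·°F·h/BTU

19.5 ft²·°F·h/BTU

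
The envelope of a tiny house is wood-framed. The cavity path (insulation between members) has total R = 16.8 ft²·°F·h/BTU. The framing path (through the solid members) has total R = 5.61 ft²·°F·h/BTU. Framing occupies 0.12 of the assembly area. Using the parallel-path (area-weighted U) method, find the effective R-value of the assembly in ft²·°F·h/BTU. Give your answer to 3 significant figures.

U_eff = 0.88/16.8 + 0.12/5.61 = 0.05238 + 0.02139 = 0.07377
R_eff = 1/U_eff = 13.56 ft²·°F·h/BTU

13.6 ft²·°F·h/BTU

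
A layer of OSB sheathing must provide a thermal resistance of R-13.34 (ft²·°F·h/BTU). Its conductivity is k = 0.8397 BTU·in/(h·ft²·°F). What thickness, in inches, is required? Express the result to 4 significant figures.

L = R × k = 13.34 × 0.8397 = 11.202 in

11.20 in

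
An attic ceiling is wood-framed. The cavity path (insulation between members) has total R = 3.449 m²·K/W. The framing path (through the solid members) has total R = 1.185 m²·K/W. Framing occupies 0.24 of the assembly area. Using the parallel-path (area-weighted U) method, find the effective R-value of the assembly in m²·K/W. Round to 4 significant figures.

U_eff = 0.76/3.449 + 0.24/1.185 = 0.22035 + 0.20253 = 0.42289
R_eff = 1/U_eff = 2.3647 m²·K/W

2.365 m²·K/W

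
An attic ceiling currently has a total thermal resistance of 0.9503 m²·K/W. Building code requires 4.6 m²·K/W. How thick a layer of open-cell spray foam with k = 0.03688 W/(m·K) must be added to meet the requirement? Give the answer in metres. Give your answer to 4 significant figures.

ΔR = 4.6 − 0.9503 = 3.6497 m²·K/W
L = ΔR × k = 3.6497 × 0.03688 = 0.1346 m

0.1346 m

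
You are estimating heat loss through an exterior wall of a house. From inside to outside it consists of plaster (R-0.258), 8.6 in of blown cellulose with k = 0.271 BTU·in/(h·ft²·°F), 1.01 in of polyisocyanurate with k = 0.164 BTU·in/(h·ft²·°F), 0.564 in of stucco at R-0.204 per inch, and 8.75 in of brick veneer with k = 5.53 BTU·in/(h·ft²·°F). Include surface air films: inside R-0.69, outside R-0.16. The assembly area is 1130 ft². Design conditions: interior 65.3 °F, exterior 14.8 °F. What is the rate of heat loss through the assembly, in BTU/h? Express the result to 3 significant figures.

8.6/0.271 = 31.73
1.01/0.164 = 6.159
0.564 × 0.204 = 0.1151
8.75/5.53 = 1.582
R_total = 0.69 + 0.258 + 31.73 + 6.159 + 0.1151 + 1.582 + 0.16 = 40.7 ft²·°F·h/BTU
Q = A·ΔT/R = 1130 × (65.3 − 14.8) / 40.7 = 1402 BTU/h

1400 BTU/h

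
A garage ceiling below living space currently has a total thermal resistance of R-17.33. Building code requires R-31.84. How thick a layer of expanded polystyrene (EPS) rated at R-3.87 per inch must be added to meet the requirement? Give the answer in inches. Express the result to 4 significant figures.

3.749 in

ΔR = 31.84 − 17.33 = 14.51 ft²·°F·h/BTU
L = ΔR / (R/in) = 14.51/3.87 = 3.7494 in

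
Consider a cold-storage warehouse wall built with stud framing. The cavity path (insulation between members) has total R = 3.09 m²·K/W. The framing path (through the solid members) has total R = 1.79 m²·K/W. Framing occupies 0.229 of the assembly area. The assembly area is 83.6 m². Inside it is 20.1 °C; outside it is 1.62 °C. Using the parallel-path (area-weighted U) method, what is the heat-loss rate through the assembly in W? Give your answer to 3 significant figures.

U_eff = 0.771/3.09 + 0.229/1.79 = 0.2495 + 0.1279 = 0.3774
R_eff = 1/U_eff = 2.649 m²·K/W
Q = 83.6 × (20.1 − 1.62) / 2.649 = 583.1 W

583 W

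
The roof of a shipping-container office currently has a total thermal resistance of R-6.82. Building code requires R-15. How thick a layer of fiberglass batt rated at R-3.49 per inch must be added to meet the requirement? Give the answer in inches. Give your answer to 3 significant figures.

ΔR = 15 − 6.82 = 8.18 ft²·°F·h/BTU
L = ΔR / (R/in) = 8.18/3.49 = 2.344 in

2.34 in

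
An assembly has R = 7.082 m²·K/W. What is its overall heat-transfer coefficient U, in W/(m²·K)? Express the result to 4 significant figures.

U = 1/R = 1/7.082 = 0.1412

0.1412 W/(m²·K)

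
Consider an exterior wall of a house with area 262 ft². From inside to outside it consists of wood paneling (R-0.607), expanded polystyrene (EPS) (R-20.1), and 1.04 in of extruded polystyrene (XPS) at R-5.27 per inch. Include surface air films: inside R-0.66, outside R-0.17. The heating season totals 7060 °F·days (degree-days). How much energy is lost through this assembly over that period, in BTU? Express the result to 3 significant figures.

1640000 BTU

1.04 × 5.27 = 5.481
R_total = 0.66 + 0.607 + 20.1 + 5.481 + 0.17 = 27.02 ft²·°F·h/BTU
E = A × HDD × 24 / R = 262 × 7060 × 24 / 27.02 = 1643000 BTU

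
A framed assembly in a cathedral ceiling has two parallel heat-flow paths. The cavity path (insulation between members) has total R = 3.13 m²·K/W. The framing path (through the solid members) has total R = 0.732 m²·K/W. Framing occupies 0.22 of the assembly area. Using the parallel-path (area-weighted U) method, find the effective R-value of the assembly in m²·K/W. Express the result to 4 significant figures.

U_eff = 0.78/3.13 + 0.22/0.732 = 0.2492 + 0.30055 = 0.54975
R_eff = 1/U_eff = 1.819 m²·K/W

1.819 m²·K/W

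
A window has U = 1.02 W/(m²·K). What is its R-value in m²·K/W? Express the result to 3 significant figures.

R = 1/U = 1/1.02 = 0.9804

0.980 m²·K/W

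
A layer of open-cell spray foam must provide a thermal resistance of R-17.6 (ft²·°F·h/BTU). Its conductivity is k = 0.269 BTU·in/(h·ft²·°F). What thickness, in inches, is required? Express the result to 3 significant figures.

4.73 in

L = R × k = 17.6 × 0.269 = 4.734 in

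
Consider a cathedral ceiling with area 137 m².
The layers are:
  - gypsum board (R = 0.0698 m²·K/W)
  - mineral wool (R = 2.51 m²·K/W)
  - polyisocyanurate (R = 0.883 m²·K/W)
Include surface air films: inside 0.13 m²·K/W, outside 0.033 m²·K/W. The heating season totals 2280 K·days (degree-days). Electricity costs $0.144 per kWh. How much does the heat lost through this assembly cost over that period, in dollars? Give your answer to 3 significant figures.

298 dollars

R_total = 0.13 + 0.0698 + 2.51 + 0.883 + 0.033 = 3.626 m²·K/W
E = A × HDD × 24 / R / 1000 = 137 × 2280 × 24 / 3.626 / 1000 = 2068 kWh
Cost = 2068 × 0.144 = $297.7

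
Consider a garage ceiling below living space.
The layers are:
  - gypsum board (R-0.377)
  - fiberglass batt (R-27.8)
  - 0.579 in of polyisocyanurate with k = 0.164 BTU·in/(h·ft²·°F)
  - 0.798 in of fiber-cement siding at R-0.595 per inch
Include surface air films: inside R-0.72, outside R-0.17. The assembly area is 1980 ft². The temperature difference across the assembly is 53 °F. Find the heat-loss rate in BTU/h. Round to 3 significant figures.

0.579/0.164 = 3.53
0.798 × 0.595 = 0.4748
R_total = 0.72 + 0.377 + 27.8 + 3.53 + 0.4748 + 0.17 = 33.07 ft²·°F·h/BTU
Q = A·ΔT/R = 1980 × 53 / 33.07 = 3173 BTU/h

3170 BTU/h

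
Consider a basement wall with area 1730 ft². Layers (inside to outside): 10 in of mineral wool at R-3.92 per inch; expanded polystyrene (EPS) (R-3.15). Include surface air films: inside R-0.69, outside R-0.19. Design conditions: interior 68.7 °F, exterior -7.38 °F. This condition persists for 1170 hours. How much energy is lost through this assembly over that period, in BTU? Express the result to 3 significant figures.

10 × 3.92 = 39.2
R_total = 0.69 + 39.2 + 3.15 + 0.19 = 43.23 ft²·°F·h/BTU
Q = 1730 × (68.7 − (-7.38)) / 43.23 = 3045 BTU/h
E = 3045 × 1170 = 3562000 BTU

3560000 BTU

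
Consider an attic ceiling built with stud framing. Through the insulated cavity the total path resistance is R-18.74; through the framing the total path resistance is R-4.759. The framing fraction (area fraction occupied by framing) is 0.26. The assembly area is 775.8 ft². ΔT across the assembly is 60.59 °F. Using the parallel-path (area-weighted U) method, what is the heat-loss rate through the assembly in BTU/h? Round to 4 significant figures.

U_eff = 0.74/18.74 + 0.26/4.759 = 0.039488 + 0.054633 = 0.094121
R_eff = 1/U_eff = 10.625 ft²·°F·h/BTU
Q = 775.8 × 60.59 / 10.625 = 4424.2 BTU/h

4424 BTU/h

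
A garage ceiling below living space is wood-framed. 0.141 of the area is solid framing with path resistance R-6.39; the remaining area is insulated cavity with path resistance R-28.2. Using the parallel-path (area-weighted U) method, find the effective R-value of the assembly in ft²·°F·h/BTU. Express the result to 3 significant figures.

19.0 ft²·°F·h/BTU

U_eff = 0.859/28.2 + 0.141/6.39 = 0.03046 + 0.02207 = 0.05253
R_eff = 1/U_eff = 19.04 ft²·°F·h/BTU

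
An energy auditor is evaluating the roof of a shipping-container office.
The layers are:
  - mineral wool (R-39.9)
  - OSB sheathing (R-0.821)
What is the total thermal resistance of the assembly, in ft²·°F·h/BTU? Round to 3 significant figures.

40.7 ft²·°F·h/BTU

R_total = 39.9 + 0.821 = 40.72 ft²·°F·h/BTU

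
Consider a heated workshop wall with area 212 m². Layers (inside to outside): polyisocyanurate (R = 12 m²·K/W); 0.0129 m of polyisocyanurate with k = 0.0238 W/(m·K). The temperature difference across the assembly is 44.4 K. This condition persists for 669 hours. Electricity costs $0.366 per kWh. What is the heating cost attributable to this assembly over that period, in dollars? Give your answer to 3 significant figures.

0.0129/0.0238 = 0.542
R_total = 12 + 0.542 = 12.54 m²·K/W
Q = 212 × 44.4 / 12.54 = 750.5 W
E = 750.5 W × 669 h / 1000 = 502.1 kWh
Cost = 502.1 × 0.366 = $183.8

184 dollars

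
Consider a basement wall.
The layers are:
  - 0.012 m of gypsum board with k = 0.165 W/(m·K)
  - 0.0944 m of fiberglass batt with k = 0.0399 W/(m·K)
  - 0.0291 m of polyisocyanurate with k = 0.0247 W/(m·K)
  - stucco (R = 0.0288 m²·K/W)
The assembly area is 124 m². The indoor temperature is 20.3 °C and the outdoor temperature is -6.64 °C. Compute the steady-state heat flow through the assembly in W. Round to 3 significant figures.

0.012/0.165 = 0.07273
0.0944/0.0399 = 2.366
0.0291/0.0247 = 1.178
R_total = 0.07273 + 2.366 + 1.178 + 0.0288 = 3.646 m²·K/W
Q = A·ΔT/R = 124 × (20.3 − (-6.64)) / 3.646 = 916.3 W

916 W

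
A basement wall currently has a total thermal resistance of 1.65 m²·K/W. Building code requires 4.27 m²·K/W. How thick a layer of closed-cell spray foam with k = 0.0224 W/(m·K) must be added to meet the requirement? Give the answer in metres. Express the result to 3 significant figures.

0.0587 m

ΔR = 4.27 − 1.65 = 2.62 m²·K/W
L = ΔR × k = 2.62 × 0.0224 = 0.05869 m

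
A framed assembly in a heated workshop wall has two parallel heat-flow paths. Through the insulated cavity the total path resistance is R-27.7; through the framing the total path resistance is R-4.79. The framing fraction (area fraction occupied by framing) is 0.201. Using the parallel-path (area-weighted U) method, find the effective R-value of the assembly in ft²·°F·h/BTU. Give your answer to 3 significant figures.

U_eff = 0.799/27.7 + 0.201/4.79 = 0.02884 + 0.04196 = 0.07081
R_eff = 1/U_eff = 14.12 ft²·°F·h/BTU

14.1 ft²·°F·h/BTU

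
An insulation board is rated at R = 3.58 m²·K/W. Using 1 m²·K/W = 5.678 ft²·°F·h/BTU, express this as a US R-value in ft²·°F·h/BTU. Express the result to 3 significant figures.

20.3 ft²·°F·h/BTU

R_US = 3.58 × 5.678 = 20.33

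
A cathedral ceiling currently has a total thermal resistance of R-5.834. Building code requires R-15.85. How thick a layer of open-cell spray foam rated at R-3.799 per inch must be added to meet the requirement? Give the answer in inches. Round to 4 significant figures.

2.636 in

ΔR = 15.85 − 5.834 = 10.016 ft²·°F·h/BTU
L = ΔR / (R/in) = 10.016/3.799 = 2.6365 in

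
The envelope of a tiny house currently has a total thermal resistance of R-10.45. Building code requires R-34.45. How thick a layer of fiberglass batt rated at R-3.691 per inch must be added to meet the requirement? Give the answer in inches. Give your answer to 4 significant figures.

6.502 in

ΔR = 34.45 − 10.45 = 24 ft²·°F·h/BTU
L = ΔR / (R/in) = 24/3.691 = 6.5023 in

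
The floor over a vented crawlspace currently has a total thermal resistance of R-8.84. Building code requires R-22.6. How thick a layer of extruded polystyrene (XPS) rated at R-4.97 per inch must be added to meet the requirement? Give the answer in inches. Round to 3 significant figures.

ΔR = 22.6 − 8.84 = 13.76 ft²·°F·h/BTU
L = ΔR / (R/in) = 13.76/4.97 = 2.769 in

2.77 in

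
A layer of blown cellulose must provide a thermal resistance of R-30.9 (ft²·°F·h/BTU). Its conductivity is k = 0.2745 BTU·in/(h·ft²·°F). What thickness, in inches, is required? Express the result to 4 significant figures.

L = R × k = 30.9 × 0.2745 = 8.4821 in

8.482 in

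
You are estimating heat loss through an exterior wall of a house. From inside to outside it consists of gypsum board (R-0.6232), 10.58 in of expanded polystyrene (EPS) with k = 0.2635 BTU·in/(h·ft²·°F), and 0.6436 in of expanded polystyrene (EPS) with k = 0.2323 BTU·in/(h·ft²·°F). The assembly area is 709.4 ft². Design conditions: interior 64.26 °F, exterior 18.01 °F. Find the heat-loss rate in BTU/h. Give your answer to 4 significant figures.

10.58/0.2635 = 40.152
0.6436/0.2323 = 2.7706
R_total = 0.6232 + 40.152 + 2.7706 = 43.546 ft²·°F·h/BTU
Q = A·ΔT/R = 709.4 × (64.26 − 18.01) / 43.546 = 753.46 BTU/h

753.5 BTU/h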